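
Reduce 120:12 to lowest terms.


GCD(120, 12) = 12
120/12 : 12/12
= 10:1

10:1


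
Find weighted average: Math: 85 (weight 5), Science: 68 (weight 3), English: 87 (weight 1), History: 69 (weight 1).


Numerator = 85×5 + 68×3 + 87×1 + 69×1
= 425 + 204 + 87 + 69
= 785
Total weight = 10
Weighted avg = 785/10
= 78.50

78.50


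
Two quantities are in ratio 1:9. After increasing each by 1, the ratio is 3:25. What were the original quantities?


Let A = 1k, B = 9k.
(1k + 1) / (9k + 1) = 3/25
Cross-multiply: 25(1k + 1) = 3(9k + 1)
25k + 25 = 27k + 3
25k - 27k = 3 - 25
-2k = -22
k = -22/-2 = 11
A = 1×11 = 11, B = 9×11 = 99
= A = 11, B = 99

A = 11, B = 99


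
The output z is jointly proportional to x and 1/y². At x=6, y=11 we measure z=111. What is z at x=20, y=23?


z = k·x/y²
Solve for k using the known point: k = z·y²/x = 111×121/6 = 13431/6 = 2238.5000
Now evaluate at x=20, y=23:
z = k × 20 / 529 = (13431 × 20) / (6 × 529) = 268620/3174
≈ 84.6314

84.6314


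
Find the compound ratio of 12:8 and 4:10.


Compound ratio = (12×4) : (8×10)
= 48:80
GCD = 16
= 3:5

3:5


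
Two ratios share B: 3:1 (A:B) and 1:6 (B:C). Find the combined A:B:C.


Match B: multiply A:B by 1 → 3:1
Multiply B:C by 1 → 1:6
Combined: 3:1:6
GCD = 1
= 3:1:6

3:1:6


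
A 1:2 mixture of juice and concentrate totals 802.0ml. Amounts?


Total parts = 1 + 2 = 3
juice: 802.0 × 1/3 = 267.3ml
concentrate: 802.0 × 2/3 = 534.7ml
= 267.3ml and 534.7ml

267.3ml and 534.7ml


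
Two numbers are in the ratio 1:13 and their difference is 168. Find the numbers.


Let A = 1k, B = 13k.
13k - 1k = 168
12k = 168 → k = 168/12 = 14
A = 1×14 = 14, B = 13×14 = 182
= A = 14, B = 182

A = 14, B = 182


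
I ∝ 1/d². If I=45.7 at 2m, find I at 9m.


I₁d₁² = I₂d₂²
I₂ = I₁ × (d₁/d₂)²
= 45.7 × (2/9)²
= 45.7 × 4/81
= 182.8/81
≈ 2.2568

2.2568


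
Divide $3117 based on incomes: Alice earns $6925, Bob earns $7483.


Total income = 6925 + 7483 = $14408
Alice: $3117 × 6925/14408 = $1498.14
Bob: $3117 × 7483/14408 = $1618.86
= Alice: $1498.14, Bob: $1618.86

Alice: $1498.14, Bob: $1618.86


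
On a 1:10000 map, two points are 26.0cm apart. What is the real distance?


Real distance = map distance × scale
= 26.0cm × 10000
= 260000 cm = 2600.0 m
= 2.600 km

2.600 km


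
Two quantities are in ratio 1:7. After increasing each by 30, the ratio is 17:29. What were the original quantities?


Let A = 1k, B = 7k.
(1k + 30) / (7k + 30) = 17/29
Cross-multiply: 29(1k + 30) = 17(7k + 30)
29k + 870 = 119k + 510
29k - 119k = 510 - 870
-90k = -360
k = -360/-90 = 4
A = 1×4 = 4, B = 7×4 = 28
= A = 4, B = 28

A = 4, B = 28


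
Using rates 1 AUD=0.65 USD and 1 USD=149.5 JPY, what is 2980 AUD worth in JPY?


Step 1: 2980 AUD × 0.65 = 1937.00 USD
Step 2: 1937.00 USD × 149.5 = 289581.50 JPY
Implied rate AUD→JPY = 0.65 × 149.5 = 97.1750
= 289581.50 JPY

289581.50 JPY


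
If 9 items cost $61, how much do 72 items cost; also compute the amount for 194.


Direct proportion: y/x = constant
k = 61/9 ≈ 6.7778
y at x=72: k × 72 = 61 × 72 / 9 = 4392/9 = 488.00
y at x=194: k × 194 = 61 × 194 / 9 = 11834/9 ≈ 1314.89
= 488.00 and 1314.89

488.00 and 1314.89


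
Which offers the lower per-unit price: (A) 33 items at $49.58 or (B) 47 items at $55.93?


Deal A: $49.58/33 = $1.5024/unit
Deal B: $55.93/47 = $1.1900/unit
B is cheaper per unit
= Deal B

Deal B


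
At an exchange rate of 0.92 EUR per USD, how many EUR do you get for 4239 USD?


Amount × rate = 4239 × 0.92
= 3899.88 EUR

3899.88 EUR


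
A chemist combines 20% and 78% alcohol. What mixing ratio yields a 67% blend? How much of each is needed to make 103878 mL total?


Let x parts of 20% mix with y parts of 78%.
20x + 78y = 67(x + y)
20x + 78y = 67x + 67y
x(20 - 67) = y(67 - 78)
x/y = (78 - 67)/(67 - 20) = 11/47
Simplify: 11:47
Total parts = 58; one part = 103878/58 = 1791.00 mL
20% solution: 11×1791.00 = 19701.00 mL
78% solution: 47×1791.00 = 84177.00 mL
= ratio 11:47; 19701.00 mL and 84177.00 mL

ratio 11:47; 19701.00 mL and 84177.00 mL


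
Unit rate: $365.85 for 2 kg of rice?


Unit rate = total / quantity
= 365.85 / 2
= $182.93 per unit

$182.93 per unit


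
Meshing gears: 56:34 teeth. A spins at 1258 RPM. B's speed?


Gear ratio = 56:34 = 28:17
RPM_B = RPM_A × (teeth_A / teeth_B)
= 1258 × (56/34)
= 2072.0 RPM

2072.0 RPM


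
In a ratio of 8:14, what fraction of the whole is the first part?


Total parts = 8 + 14 = 22
First part: 8/22 = 4/11
= 4/11

4/11


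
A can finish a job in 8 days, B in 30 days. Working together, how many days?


Rate of A = 1/8 per day
Rate of B = 1/30 per day
Combined rate = 1/8 + 1/30 = 38/240 ≈ 0.1583 per day
Days = 1 / combined rate = 240/38
≈ 6.32 days

6.32 days


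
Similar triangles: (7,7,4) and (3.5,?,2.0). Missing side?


Scale factor = 3.5/7 = 0.5
Missing side = 7 × 0.5
= 3.5

3.5


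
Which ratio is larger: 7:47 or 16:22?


7/47 = 0.1489
16/22 = 0.7273
0.1489 < 0.7273, so 7:47 is less
= 16:22

16:22


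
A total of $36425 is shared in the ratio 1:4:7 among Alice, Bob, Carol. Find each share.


Total parts = 1 + 4 + 7 = 12
Alice: 36425 × 1/12 = 3035.42
Bob: 36425 × 4/12 = 12141.67
Carol: 36425 × 7/12 = 21247.92
= Alice: $3035.42, Bob: $12141.67, Carol: $21247.92

Alice: $3035.42, Bob: $12141.67, Carol: $21247.92


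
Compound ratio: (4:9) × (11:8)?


Compound ratio = (4×11) : (9×8)
= 44:72
GCD = 4
= 11:18

11:18


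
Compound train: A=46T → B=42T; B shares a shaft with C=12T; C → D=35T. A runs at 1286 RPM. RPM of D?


Stage 1: RPM_B = RPM_A × t_A/t_B = 1286 × 46/42 = 59156/42 ≈ 1408.48
B and C share a shaft → RPM_C = RPM_B
Stage 2: RPM_D = RPM_C × t_C/t_D = RPM_A × (t_A×t_C)/(t_B×t_D)
Overall ratio = (46×12)/(42×35) = 552/1470
RPM_D = 1286 × 552/1470 = 709872/1470
≈ 482.91 RPM

482.91 RPM


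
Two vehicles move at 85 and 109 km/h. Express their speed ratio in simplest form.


Ratio = 85:109
GCD = 1
Simplified = 85:109
Time ratio (same distance) = 109:85
Speed ratio = 85:109

85:109


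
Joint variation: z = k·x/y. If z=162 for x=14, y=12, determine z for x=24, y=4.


z = k·x/y
Solve for k using the known point: k = z·y/x = 162×12/14 = 1944/14 ≈ 138.8571
Now evaluate at x=24, y=4:
z = k × 24 / 4 = (1944 × 24) / (14 × 4) = 46656/56
≈ 833.1429

833.1429


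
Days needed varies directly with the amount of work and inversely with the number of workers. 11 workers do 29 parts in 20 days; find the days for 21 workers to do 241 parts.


Days ∝ work / workers, so d₂ = d₁ × (m₁/m₂) × (w₂/w₁)
Workers factor (inverse): 11/21 ≈ 0.5238
Work factor (direct): 241/29 ≈ 8.3103
d₂ = 20 × 11/21 × 241/29 = (20 × 11 × 241) / (21 × 29) = 53020/609
≈ 87.06 days

87.06 days


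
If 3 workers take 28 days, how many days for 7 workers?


Inverse proportion: x × y = constant
k = 3 × 28 = 84
y₂ = k / 7 = 84 / 7
= 12.00

12.00


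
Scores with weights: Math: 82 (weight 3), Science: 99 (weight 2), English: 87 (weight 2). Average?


Numerator = 82×3 + 99×2 + 87×2
= 246 + 198 + 174
= 618
Total weight = 7
Weighted avg = 618/7
= 88.29

88.29


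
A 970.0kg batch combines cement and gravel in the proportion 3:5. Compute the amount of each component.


Total parts = 3 + 5 = 8
cement: 970.0 × 3/8 = 363.8kg
gravel: 970.0 × 5/8 = 606.3kg
= 363.8kg and 606.3kg

363.8kg and 606.3kg


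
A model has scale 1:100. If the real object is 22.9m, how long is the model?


Model size = real / scale
= 22.9 / 100
= 0.2290 m

0.2290 m


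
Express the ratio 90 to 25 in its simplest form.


GCD(90, 25) = 5
90/5 : 25/5
= 18:5

18:5


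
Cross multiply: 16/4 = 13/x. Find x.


Cross multiply: 16 × x = 4 × 13
16x = 52
x = 52 / 16
= 3.25

3.25


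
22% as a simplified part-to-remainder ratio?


22% means 22 parts out of 100; remainder = 78
Part : remainder = 22:78
GCD = 2
= 11:39

11:39


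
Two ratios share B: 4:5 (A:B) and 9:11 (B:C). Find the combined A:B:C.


Match B: multiply A:B by 9 → 36:45
Multiply B:C by 5 → 45:55
Combined: 36:45:55
GCD = 1
= 36:45:55

36:45:55


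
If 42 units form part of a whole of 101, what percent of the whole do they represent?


Percentage = (part / whole) × 100
= (42 / 101) × 100
≈ 41.58%

41.58%


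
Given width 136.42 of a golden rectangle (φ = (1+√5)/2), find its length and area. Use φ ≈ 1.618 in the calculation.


φ = (1 + √5) / 2 ≈ 1.618
Length = width × φ = 136.42 × 1.618 = 220.72756
≈ 220.73
Area = width × length = 136.42 × 220.72756 = 30111.6537352 ≈ 30111.65
= Length: 220.73, Area: 30111.65

Length: 220.73, Area: 30111.65


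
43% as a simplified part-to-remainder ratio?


43% means 43 parts out of 100; remainder = 57
Part : remainder = 43:57
GCD = 1
= 43:57

43:57


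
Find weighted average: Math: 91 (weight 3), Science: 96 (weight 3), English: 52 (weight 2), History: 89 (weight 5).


Numerator = 91×3 + 96×3 + 52×2 + 89×5
= 273 + 288 + 104 + 445
= 1110
Total weight = 13
Weighted avg = 1110/13
= 85.38

85.38


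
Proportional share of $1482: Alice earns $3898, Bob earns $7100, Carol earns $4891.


Total income = 3898 + 7100 + 4891 = $15889
Alice: $1482 × 3898/15889 = $363.57
Bob: $1482 × 7100/15889 = $662.23
Carol: $1482 × 4891/15889 = $456.19
= Alice: $363.57, Bob: $662.23, Carol: $456.19

Alice: $363.57, Bob: $662.23, Carol: $456.19


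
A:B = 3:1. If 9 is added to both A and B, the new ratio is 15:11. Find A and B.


Let A = 3k, B = 1k.
(3k + 9) / (1k + 9) = 15/11
Cross-multiply: 11(3k + 9) = 15(1k + 9)
33k + 99 = 15k + 135
33k - 15k = 135 - 99
18k = 36
k = 36/18 = 2
A = 3×2 = 6, B = 1×2 = 2
= A = 6, B = 2

A = 6, B = 2


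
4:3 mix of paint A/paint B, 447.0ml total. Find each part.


Total parts = 4 + 3 = 7
paint A: 447.0 × 4/7 = 255.4ml
paint B: 447.0 × 3/7 = 191.6ml
= 255.4ml and 191.6ml

255.4ml and 191.6ml


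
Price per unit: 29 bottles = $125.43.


Unit rate = total / quantity
= 125.43 / 29
= $4.33 per unit

$4.33 per unit


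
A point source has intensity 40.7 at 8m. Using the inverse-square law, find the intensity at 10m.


I₁d₁² = I₂d₂²
I₂ = I₁ × (d₁/d₂)²
= 40.7 × (8/10)²
= 40.7 × 64/100
= 2604.8/100
= 26.0480

26.0480


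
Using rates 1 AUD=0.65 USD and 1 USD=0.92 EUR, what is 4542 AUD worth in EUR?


Step 1: 4542 AUD × 0.65 = 2952.30 USD
Step 2: 2952.30 USD × 0.92 = 2716.12 EUR
Implied rate AUD→EUR = 0.65 × 0.92 = 0.5980
= 2716.12 EUR

2716.12 EUR


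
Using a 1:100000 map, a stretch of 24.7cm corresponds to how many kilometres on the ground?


Real distance = map distance × scale
= 24.7cm × 100000
= 2470000 cm = 24700.0 m
= 24.700 km

24.700 km


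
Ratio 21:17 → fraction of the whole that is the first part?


Total parts = 21 + 17 = 38
First part: 21/38 = 21/38
= 21/38

21/38


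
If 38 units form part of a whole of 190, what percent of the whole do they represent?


Percentage = (part / whole) × 100
= (38 / 190) × 100
= 20.00%

20.00%


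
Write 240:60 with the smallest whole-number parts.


GCD(240, 60) = 60
240/60 : 60/60
= 4:1

4:1


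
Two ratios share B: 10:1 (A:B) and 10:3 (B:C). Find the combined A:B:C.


Match B: multiply A:B by 10 → 100:10
Multiply B:C by 1 → 10:3
Combined: 100:10:3
GCD = 1
= 100:10:3

100:10:3


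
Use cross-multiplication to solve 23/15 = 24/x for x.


Cross multiply: 23 × x = 15 × 24
23x = 360
x = 360 / 23
= 15.65

15.65


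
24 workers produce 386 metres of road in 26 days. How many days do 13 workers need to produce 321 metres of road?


Days ∝ work / workers, so d₂ = d₁ × (m₁/m₂) × (w₂/w₁)
Workers factor (inverse): 24/13 ≈ 1.8462
Work factor (direct): 321/386 ≈ 0.8316
d₂ = 26 × 24/13 × 321/386 = (26 × 24 × 321) / (13 × 386) = 200304/5018
≈ 39.92 days

39.92 days


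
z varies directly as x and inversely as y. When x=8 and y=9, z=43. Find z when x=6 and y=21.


z = k·x/y
Solve for k using the known point: k = z·y/x = 43×9/8 = 387/8 = 48.3750
Now evaluate at x=6, y=21:
z = k × 6 / 21 = (387 × 6) / (8 × 21) = 2322/168
≈ 13.8214

13.8214


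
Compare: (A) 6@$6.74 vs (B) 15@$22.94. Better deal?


Deal A: $6.74/6 = $1.1233/unit
Deal B: $22.94/15 = $1.5293/unit
A is cheaper per unit
= Deal A

Deal A


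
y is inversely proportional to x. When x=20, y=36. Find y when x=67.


Inverse proportion: x × y = constant
k = 20 × 36 = 720
y₂ = k / 67 = 720 / 67
= 10.75

10.75


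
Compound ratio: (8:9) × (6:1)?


Compound ratio = (8×6) : (9×1)
= 48:9
GCD = 3
= 16:3

16:3


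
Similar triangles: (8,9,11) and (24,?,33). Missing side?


Scale factor = 24/8 = 3
Missing side = 9 × 3
= 27.0

27.0


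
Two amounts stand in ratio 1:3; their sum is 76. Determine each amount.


Let A = 1k, B = 3k.
1k + 3k = 76
4k = 76 → k = 76/4 = 19
A = 1×19 = 19, B = 3×19 = 57
= A = 19, B = 57

A = 19, B = 57


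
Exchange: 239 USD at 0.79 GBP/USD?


Amount × rate = 239 × 0.79
= 188.81 GBP

188.81 GBP


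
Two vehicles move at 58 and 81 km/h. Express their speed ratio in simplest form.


Ratio = 58:81
GCD = 1
Simplified = 58:81
Time ratio (same distance) = 81:58
Speed ratio = 58:81

58:81


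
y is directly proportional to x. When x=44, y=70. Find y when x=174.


Direct proportion: y/x = constant
k = 70/44 ≈ 1.5909
y₂ = k × 174 = 70 × 174 / 44 = 12180/44
≈ 276.82

276.82


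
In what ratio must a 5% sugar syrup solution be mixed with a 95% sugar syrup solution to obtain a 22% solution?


Let x parts of 5% mix with y parts of 95%.
5x + 95y = 22(x + y)
5x + 95y = 22x + 22y
x(5 - 22) = y(22 - 95)
x/y = (95 - 22)/(22 - 5) = 73/17
Simplify: 73:17
= 73:17

73:17


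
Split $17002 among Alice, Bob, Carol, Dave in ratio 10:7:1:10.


Total parts = 10 + 7 + 1 + 10 = 28
Alice: 17002 × 10/28 = 6072.14
Bob: 17002 × 7/28 = 4250.50
Carol: 17002 × 1/28 = 607.21
Dave: 17002 × 10/28 = 6072.14
= Alice: $6072.14, Bob: $4250.50, Carol: $607.21, Dave: $6072.14

Alice: $6072.14, Bob: $4250.50, Carol: $607.21, Dave: $6072.14


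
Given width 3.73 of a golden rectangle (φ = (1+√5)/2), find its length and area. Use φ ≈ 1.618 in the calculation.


φ = (1 + √5) / 2 ≈ 1.618
Length = width × φ = 3.73 × 1.618 = 6.03514
≈ 6.04
Area = width × length = 3.73 × 6.03514 = 22.5110722 ≈ 22.51
= Length: 6.04, Area: 22.51

Length: 6.04, Area: 22.51


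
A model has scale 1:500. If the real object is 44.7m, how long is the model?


Model size = real / scale
= 44.7 / 500
= 0.0894 m

0.0894 m


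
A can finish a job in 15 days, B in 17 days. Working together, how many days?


Rate of A = 1/15 per day
Rate of B = 1/17 per day
Combined rate = 1/15 + 1/17 = 32/255 ≈ 0.1255 per day
Days = 1 / combined rate = 255/32
≈ 7.97 days

7.97 days


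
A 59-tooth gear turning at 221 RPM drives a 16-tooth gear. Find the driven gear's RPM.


Gear ratio = 59:16 = 59:16
RPM_B = RPM_A × (teeth_A / teeth_B)
= 221 × (59/16)
= 814.9 RPM

814.9 RPM


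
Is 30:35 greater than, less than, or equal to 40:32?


30/35 = 0.8571
40/32 = 1.2500
0.8571 < 1.2500, so 30:35 is less
= less than

less than


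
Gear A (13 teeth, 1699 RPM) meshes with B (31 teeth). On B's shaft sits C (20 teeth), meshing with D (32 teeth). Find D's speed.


Stage 1: RPM_B = RPM_A × t_A/t_B = 1699 × 13/31 = 22087/31 ≈ 712.48
B and C share a shaft → RPM_C = RPM_B
Stage 2: RPM_D = RPM_C × t_C/t_D = RPM_A × (t_A×t_C)/(t_B×t_D)
Overall ratio = (13×20)/(31×32) = 260/992
RPM_D = 1699 × 260/992 = 441740/992
≈ 445.30 RPM

445.30 RPM


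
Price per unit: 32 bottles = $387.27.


Unit rate = total / quantity
= 387.27 / 32
= $12.10 per unit

$12.10 per unit


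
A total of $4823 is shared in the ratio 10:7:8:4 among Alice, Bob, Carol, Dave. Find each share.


Total parts = 10 + 7 + 8 + 4 = 29
Alice: 4823 × 10/29 = 1663.10
Bob: 4823 × 7/29 = 1164.17
Carol: 4823 × 8/29 = 1330.48
Dave: 4823 × 4/29 = 665.24
= Alice: $1663.10, Bob: $1164.17, Carol: $1330.48, Dave: $665.24

Alice: $1663.10, Bob: $1164.17, Carol: $1330.48, Dave: $665.24


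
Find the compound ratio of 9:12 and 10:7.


Compound ratio = (9×10) : (12×7)
= 90:84
GCD = 6
= 15:14

15:14


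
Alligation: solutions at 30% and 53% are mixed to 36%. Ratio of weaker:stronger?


Let x parts of 30% mix with y parts of 53%.
30x + 53y = 36(x + y)
30x + 53y = 36x + 36y
x(30 - 36) = y(36 - 53)
x/y = (53 - 36)/(36 - 30) = 17/6
Simplify: 17:6
= 17:6

17:6


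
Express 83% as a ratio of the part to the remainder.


83% means 83 parts out of 100; remainder = 17
Part : remainder = 83:17
GCD = 1
= 83:17

83:17


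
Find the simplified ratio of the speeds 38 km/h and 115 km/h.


Ratio = 38:115
GCD = 1
Simplified = 38:115
Time ratio (same distance) = 115:38
Speed ratio = 38:115

38:115


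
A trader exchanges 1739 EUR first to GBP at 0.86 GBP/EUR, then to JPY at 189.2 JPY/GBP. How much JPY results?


Step 1: 1739 EUR × 0.86 = 1495.54 GBP
Step 2: 1495.54 GBP × 189.2 = 282956.17 JPY
Implied rate EUR→JPY = 0.86 × 189.2 = 162.7120
= 282956.17 JPY

282956.17 JPY


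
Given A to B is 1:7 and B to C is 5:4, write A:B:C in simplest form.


Match B: multiply A:B by 5 → 5:35
Multiply B:C by 7 → 35:28
Combined: 5:35:28
GCD = 1
= 5:35:28

5:35:28


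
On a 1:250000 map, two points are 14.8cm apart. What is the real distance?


Real distance = map distance × scale
= 14.8cm × 250000
= 3700000 cm = 37000.0 m
= 37.000 km

37.000 km


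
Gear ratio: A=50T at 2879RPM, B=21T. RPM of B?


Gear ratio = 50:21 = 50:21
RPM_B = RPM_A × (teeth_A / teeth_B)
= 2879 × (50/21)
= 6854.8 RPM

6854.8 RPM


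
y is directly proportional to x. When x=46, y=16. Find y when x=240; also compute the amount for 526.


Direct proportion: y/x = constant
k = 16/46 ≈ 0.3478
y at x=240: k × 240 = 16 × 240 / 46 = 3840/46 ≈ 83.48
y at x=526: k × 526 = 16 × 526 / 46 = 8416/46 ≈ 182.96
= 83.48 and 182.96

83.48 and 182.96


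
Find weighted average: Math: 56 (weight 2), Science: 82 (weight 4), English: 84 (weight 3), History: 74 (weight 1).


Numerator = 56×2 + 82×4 + 84×3 + 74×1
= 112 + 328 + 252 + 74
= 766
Total weight = 10
Weighted avg = 766/10
= 76.60

76.60


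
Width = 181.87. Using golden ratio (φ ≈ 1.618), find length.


φ = (1 + √5) / 2 ≈ 1.618
Length = width × φ = 181.87 × 1.618 = 294.26566
≈ 294.27

294.27


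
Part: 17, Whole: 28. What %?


Percentage = (part / whole) × 100
= (17 / 28) × 100
≈ 60.71%

60.71%


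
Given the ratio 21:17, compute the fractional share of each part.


Total parts = 21 + 17 = 38
First part: 21/38 = 21/38
Second part: 17/38 = 17/38
= 21/38 and 17/38

21/38 and 17/38


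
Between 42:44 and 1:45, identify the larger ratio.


42/44 = 0.9545
1/45 = 0.0222
0.9545 > 0.0222, so 42:44 is greater
= 42:44

42:44


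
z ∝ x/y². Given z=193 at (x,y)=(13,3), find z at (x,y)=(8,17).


z = k·x/y²
Solve for k using the known point: k = z·y²/x = 193×9/13 = 1737/13 ≈ 133.6154
Now evaluate at x=8, y=17:
z = k × 8 / 289 = (1737 × 8) / (13 × 289) = 13896/3757
≈ 3.6987

3.6987


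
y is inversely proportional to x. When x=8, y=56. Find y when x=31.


Inverse proportion: x × y = constant
k = 8 × 56 = 448
y₂ = k / 31 = 448 / 31
= 14.45

14.45


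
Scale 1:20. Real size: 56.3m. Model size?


Model size = real / scale
= 56.3 / 20
= 2.8150 m

2.8150 m


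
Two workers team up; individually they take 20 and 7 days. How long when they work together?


Rate of A = 1/20 per day
Rate of B = 1/7 per day
Combined rate = 1/20 + 1/7 = 27/140 ≈ 0.1929 per day
Days = 1 / combined rate = 140/27
≈ 5.19 days

5.19 days


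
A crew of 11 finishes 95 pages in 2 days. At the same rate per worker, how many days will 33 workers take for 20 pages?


Days ∝ work / workers, so d₂ = d₁ × (m₁/m₂) × (w₂/w₁)
Workers factor (inverse): 11/33 ≈ 0.3333
Work factor (direct): 20/95 ≈ 0.2105
d₂ = 2 × 11/33 × 20/95 = (2 × 11 × 20) / (33 × 95) = 440/3135
≈ 0.14 days

0.14 days


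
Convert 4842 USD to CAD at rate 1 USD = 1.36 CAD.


Amount × rate = 4842 × 1.36
= 6585.12 CAD

6585.12 CAD


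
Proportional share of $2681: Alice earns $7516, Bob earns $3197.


Total income = 7516 + 3197 = $10713
Alice: $2681 × 7516/10713 = $1880.93
Bob: $2681 × 3197/10713 = $800.07
= Alice: $1880.93, Bob: $800.07

Alice: $1880.93, Bob: $800.07


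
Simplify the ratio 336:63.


GCD(336, 63) = 21
336/21 : 63/21
= 16:3

16:3


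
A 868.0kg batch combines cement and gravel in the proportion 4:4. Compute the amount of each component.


Total parts = 4 + 4 = 8
cement: 868.0 × 4/8 = 434.0kg
gravel: 868.0 × 4/8 = 434.0kg
= 434.0kg and 434.0kg

434.0kg and 434.0kg


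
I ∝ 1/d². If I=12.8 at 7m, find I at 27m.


I₁d₁² = I₂d₂²
I₂ = I₁ × (d₁/d₂)²
= 12.8 × (7/27)²
= 12.8 × 49/729
= 627.2/729
≈ 0.8604

0.8604


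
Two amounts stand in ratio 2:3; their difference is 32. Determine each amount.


Let A = 2k, B = 3k.
3k - 2k = 32
1k = 32 → k = 32/1 = 32
A = 2×32 = 64, B = 3×32 = 96
= A = 64, B = 96

A = 64, B = 96


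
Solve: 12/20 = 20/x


Cross multiply: 12 × x = 20 × 20
12x = 400
x = 400 / 12
= 33.33

33.33


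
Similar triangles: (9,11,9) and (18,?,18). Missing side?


Scale factor = 18/9 = 2
Missing side = 11 × 2
= 22.0

22.0


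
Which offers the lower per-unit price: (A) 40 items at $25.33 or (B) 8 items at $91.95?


Deal A: $25.33/40 = $0.6333/unit
Deal B: $91.95/8 = $11.4938/unit
A is cheaper per unit
= Deal A

Deal A


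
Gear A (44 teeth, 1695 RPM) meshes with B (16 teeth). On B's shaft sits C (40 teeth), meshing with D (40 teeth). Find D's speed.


Stage 1: RPM_B = RPM_A × t_A/t_B = 1695 × 44/16 = 74580/16 = 4661.25
B and C share a shaft → RPM_C = RPM_B
Stage 2: RPM_D = RPM_C × t_C/t_D = RPM_A × (t_A×t_C)/(t_B×t_D)
Overall ratio = (44×40)/(16×40) = 1760/640
RPM_D = 1695 × 1760/640 = 2983200/640
= 4661.25 RPM

4661.25 RPM


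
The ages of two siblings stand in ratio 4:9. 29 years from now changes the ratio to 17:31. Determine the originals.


Let A = 4k, B = 9k.
(4k + 29) / (9k + 29) = 17/31
Cross-multiply: 31(4k + 29) = 17(9k + 29)
124k + 899 = 153k + 493
124k - 153k = 493 - 899
-29k = -406
k = -406/-29 = 14
A = 4×14 = 56, B = 9×14 = 126
= A = 56, B = 126

A = 56, B = 126


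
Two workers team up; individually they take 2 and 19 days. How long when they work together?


Rate of A = 1/2 per day
Rate of B = 1/19 per day
Combined rate = 1/2 + 1/19 = 21/38 ≈ 0.5526 per day
Days = 1 / combined rate = 38/21
≈ 1.81 days

1.81 days


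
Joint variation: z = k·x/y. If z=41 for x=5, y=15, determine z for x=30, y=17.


z = k·x/y
Solve for k using the known point: k = z·y/x = 41×15/5 = 615/5 = 123.0000
Now evaluate at x=30, y=17:
z = k × 30 / 17 = (615 × 30) / (5 × 17) = 18450/85
≈ 217.0588

217.0588


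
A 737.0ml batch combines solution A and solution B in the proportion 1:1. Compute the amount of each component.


Total parts = 1 + 1 = 2
solution A: 737.0 × 1/2 = 368.5ml
solution B: 737.0 × 1/2 = 368.5ml
= 368.5ml and 368.5ml

368.5ml and 368.5ml


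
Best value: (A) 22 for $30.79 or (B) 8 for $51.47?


Deal A: $30.79/22 = $1.3995/unit
Deal B: $51.47/8 = $6.4338/unit
A is cheaper per unit
= Deal A

Deal A


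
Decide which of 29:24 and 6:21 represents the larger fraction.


29/24 = 1.2083
6/21 = 0.2857
1.2083 > 0.2857, so 29:24 is greater
= 29:24

29:24


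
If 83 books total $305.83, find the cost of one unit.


Unit rate = total / quantity
= 305.83 / 83
= $3.68 per unit

$3.68 per unit


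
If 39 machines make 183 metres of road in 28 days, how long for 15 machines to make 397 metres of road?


Days ∝ work / workers, so d₂ = d₁ × (m₁/m₂) × (w₂/w₁)
Workers factor (inverse): 39/15 = 2.6000
Work factor (direct): 397/183 ≈ 2.1694
d₂ = 28 × 39/15 × 397/183 = (28 × 39 × 397) / (15 × 183) = 433524/2745
≈ 157.93 days

157.93 days


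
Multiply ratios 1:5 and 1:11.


Compound ratio = (1×1) : (5×11)
= 1:55
GCD = 1
= 1:55

1:55


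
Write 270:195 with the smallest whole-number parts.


GCD(270, 195) = 15
270/15 : 195/15
= 18:13

18:13


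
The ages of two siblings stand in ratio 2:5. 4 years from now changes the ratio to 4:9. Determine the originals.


Let A = 2k, B = 5k.
(2k + 4) / (5k + 4) = 4/9
Cross-multiply: 9(2k + 4) = 4(5k + 4)
18k + 36 = 20k + 16
18k - 20k = 16 - 36
-2k = -20
k = -20/-2 = 10
A = 2×10 = 20, B = 5×10 = 50
= A = 20, B = 50

A = 20, B = 50


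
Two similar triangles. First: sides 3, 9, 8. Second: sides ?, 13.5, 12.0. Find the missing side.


Scale factor = 13.5/9 = 1.5
Missing side = 3 × 1.5
= 4.5

4.5


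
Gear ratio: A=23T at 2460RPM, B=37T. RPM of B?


Gear ratio = 23:37 = 23:37
RPM_B = RPM_A × (teeth_A / teeth_B)
= 2460 × (23/37)
= 1529.2 RPM

1529.2 RPM


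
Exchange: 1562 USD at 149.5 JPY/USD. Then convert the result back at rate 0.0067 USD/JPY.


Amount × rate = 1562 × 149.5 = 233519.00 JPY
Round-trip: 233519.00 × 0.0067 = 1564.58 USD
= 233519.00 JPY, then 1564.58 USD

233519.00 JPY, then 1564.58 USD


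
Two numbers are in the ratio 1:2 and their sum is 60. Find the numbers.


Let A = 1k, B = 2k.
1k + 2k = 60
3k = 60 → k = 60/3 = 20
A = 1×20 = 20, B = 2×20 = 40
= A = 20, B = 40

A = 20, B = 40


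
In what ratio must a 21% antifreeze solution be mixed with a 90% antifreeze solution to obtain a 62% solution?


Let x parts of 21% mix with y parts of 90%.
21x + 90y = 62(x + y)
21x + 90y = 62x + 62y
x(21 - 62) = y(62 - 90)
x/y = (90 - 62)/(62 - 21) = 28/41
Simplify: 28:41
= 28:41

28:41


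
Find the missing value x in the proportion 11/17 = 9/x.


Cross multiply: 11 × x = 17 × 9
11x = 153
x = 153 / 11
= 13.91

13.91


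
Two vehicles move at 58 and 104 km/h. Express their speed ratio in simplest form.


Ratio = 58:104
GCD = 2
Simplified = 29:52
Time ratio (same distance) = 52:29
Speed ratio = 29:52

29:52


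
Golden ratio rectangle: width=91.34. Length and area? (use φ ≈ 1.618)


φ = (1 + √5) / 2 ≈ 1.618
Length = width × φ = 91.34 × 1.618 = 147.78812
≈ 147.79
Area = width × length = 91.34 × 147.78812 = 13498.9668808 ≈ 13498.97
= Length: 147.79, Area: 13498.97

Length: 147.79, Area: 13498.97


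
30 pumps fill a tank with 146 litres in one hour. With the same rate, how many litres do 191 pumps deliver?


Direct proportion: y/x = constant
k = 146/30 ≈ 4.8667
y₂ = k × 191 = 146 × 191 / 30 = 27886/30
≈ 929.53

929.53


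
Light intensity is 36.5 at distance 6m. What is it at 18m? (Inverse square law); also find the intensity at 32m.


I₁d₁² = I₂d₂²
I at 18m = 36.5 × (6/18)² = 36.5 × 36/324 = 1314/324 ≈ 4.0556
I at 32m = 36.5 × (6/32)² = 36.5 × 36/1024 = 1314/1024 ≈ 1.2832
= 4.0556 and 1.2832

4.0556 and 1.2832


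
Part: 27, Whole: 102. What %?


Percentage = (part / whole) × 100
= (27 / 102) × 100
≈ 26.47%

26.47%


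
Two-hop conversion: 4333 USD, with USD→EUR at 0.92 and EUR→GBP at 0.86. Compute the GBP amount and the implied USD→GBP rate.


Step 1: 4333 USD × 0.92 = 3986.36 EUR
Step 2: 3986.36 EUR × 0.86 = 3428.27 GBP
Implied rate USD→GBP = 0.92 × 0.86 = 0.7912
= 3428.27 GBP; implied rate 0.7912 GBP/USD

3428.27 GBP; implied rate 0.7912 GBP/USD


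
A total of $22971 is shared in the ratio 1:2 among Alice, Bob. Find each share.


Total parts = 1 + 2 = 3
Alice: 22971 × 1/3 = 7657.00
Bob: 22971 × 2/3 = 15314.00
= Alice: $7657.00, Bob: $15314.00

Alice: $7657.00, Bob: $15314.00


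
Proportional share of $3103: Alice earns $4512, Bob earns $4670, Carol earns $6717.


Total income = 4512 + 4670 + 6717 = $15899
Alice: $3103 × 4512/15899 = $880.60
Bob: $3103 × 4670/15899 = $911.44
Carol: $3103 × 6717/15899 = $1310.95
= Alice: $880.60, Bob: $911.44, Carol: $1310.95

Alice: $880.60, Bob: $911.44, Carol: $1310.95


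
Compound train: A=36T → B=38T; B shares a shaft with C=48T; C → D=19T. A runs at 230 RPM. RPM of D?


Stage 1: RPM_B = RPM_A × t_A/t_B = 230 × 36/38 = 8280/38 ≈ 217.89
B and C share a shaft → RPM_C = RPM_B
Stage 2: RPM_D = RPM_C × t_C/t_D = RPM_A × (t_A×t_C)/(t_B×t_D)
Overall ratio = (36×48)/(38×19) = 1728/722
RPM_D = 230 × 1728/722 = 397440/722
≈ 550.47 RPM

550.47 RPM


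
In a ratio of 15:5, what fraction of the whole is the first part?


Total parts = 15 + 5 = 20
First part: 15/20 = 3/4
= 3/4

3/4


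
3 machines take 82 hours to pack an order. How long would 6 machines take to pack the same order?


Inverse proportion: x × y = constant
k = 3 × 82 = 246
y₂ = k / 6 = 246 / 6
= 41.00

41.00


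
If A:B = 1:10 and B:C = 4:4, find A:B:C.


Match B: multiply A:B by 4 → 4:40
Multiply B:C by 10 → 40:40
Combined: 4:40:40
GCD = 4
= 1:10:10

1:10:10


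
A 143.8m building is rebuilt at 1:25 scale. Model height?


Model size = real / scale
= 143.8 / 25
= 5.7520 m

5.7520 m


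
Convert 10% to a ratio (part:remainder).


10% means 10 parts out of 100; remainder = 90
Part : remainder = 10:90
GCD = 10
= 1:9

1:9


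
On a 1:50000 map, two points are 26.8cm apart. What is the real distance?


Real distance = map distance × scale
= 26.8cm × 50000
= 1340000 cm = 13400.0 m
= 13.400 km

13.400 km


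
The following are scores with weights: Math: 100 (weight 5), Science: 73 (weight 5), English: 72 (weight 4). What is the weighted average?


Numerator = 100×5 + 73×5 + 72×4
= 500 + 365 + 288
= 1153
Total weight = 14
Weighted avg = 1153/14
= 82.36

82.36


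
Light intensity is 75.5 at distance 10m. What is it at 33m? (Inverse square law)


I₁d₁² = I₂d₂²
I₂ = I₁ × (d₁/d₂)²
= 75.5 × (10/33)²
= 75.5 × 100/1089
= 7550/1089
≈ 6.9330

6.9330


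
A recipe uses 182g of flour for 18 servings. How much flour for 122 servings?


Direct proportion: y/x = constant
k = 182/18 ≈ 10.1111
y₂ = k × 122 = 182 × 122 / 18 = 22204/18
≈ 1233.56

1233.56


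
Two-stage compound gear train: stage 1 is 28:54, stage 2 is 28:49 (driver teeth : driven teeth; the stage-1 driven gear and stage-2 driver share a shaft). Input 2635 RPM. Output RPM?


Stage 1: RPM_B = RPM_A × t_A/t_B = 2635 × 28/54 = 73780/54 ≈ 1366.30
B and C share a shaft → RPM_C = RPM_B
Stage 2: RPM_D = RPM_C × t_C/t_D = RPM_A × (t_A×t_C)/(t_B×t_D)
Overall ratio = (28×28)/(54×49) = 784/2646
RPM_D = 2635 × 784/2646 = 2065840/2646
≈ 780.74 RPM

780.74 RPM


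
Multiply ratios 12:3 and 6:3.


Compound ratio = (12×6) : (3×3)
= 72:9
GCD = 9
= 8:1

8:1


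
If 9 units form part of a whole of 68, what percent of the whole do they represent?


Percentage = (part / whole) × 100
= (9 / 68) × 100
≈ 13.24%

13.24%


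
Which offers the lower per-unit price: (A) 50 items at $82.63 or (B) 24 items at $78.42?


Deal A: $82.63/50 = $1.6526/unit
Deal B: $78.42/24 = $3.2675/unit
A is cheaper per unit
= Deal A

Deal A


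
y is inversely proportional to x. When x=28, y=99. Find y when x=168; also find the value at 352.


Inverse proportion: x × y = constant
k = 28 × 99 = 2772
At x=168: k/168 = 16.50
At x=352: k/352 = 7.88
= 16.50 and 7.88

16.50 and 7.88


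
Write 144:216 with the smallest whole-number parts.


GCD(144, 216) = 72
144/72 : 216/72
= 2:3

2:3


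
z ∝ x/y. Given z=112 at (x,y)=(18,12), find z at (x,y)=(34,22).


z = k·x/y
Solve for k using the known point: k = z·y/x = 112×12/18 = 1344/18 ≈ 74.6667
Now evaluate at x=34, y=22:
z = k × 34 / 22 = (1344 × 34) / (18 × 22) = 45696/396
≈ 115.3939

115.3939


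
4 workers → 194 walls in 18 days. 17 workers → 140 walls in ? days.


Days ∝ work / workers, so d₂ = d₁ × (m₁/m₂) × (w₂/w₁)
Workers factor (inverse): 4/17 ≈ 0.2353
Work factor (direct): 140/194 ≈ 0.7216
d₂ = 18 × 4/17 × 140/194 = (18 × 4 × 140) / (17 × 194) = 10080/3298
≈ 3.06 days

3.06 days


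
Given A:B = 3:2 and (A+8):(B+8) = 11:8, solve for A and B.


Let A = 3k, B = 2k.
(3k + 8) / (2k + 8) = 11/8
Cross-multiply: 8(3k + 8) = 11(2k + 8)
24k + 64 = 22k + 88
24k - 22k = 88 - 64
2k = 24
k = 24/2 = 12
A = 3×12 = 36, B = 2×12 = 24
= A = 36, B = 24

A = 36, B = 24


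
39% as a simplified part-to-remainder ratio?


39% means 39 parts out of 100; remainder = 61
Part : remainder = 39:61
GCD = 1
= 39:61

39:61


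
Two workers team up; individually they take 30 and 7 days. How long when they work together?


Rate of A = 1/30 per day
Rate of B = 1/7 per day
Combined rate = 1/30 + 1/7 = 37/210 ≈ 0.1762 per day
Days = 1 / combined rate = 210/37
≈ 5.68 days

5.68 days


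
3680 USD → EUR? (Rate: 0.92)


Amount × rate = 3680 × 0.92
= 3385.60 EUR

3385.60 EUR


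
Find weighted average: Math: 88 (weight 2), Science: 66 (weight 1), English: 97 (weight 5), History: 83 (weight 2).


Numerator = 88×2 + 66×1 + 97×5 + 83×2
= 176 + 66 + 485 + 166
= 893
Total weight = 10
Weighted avg = 893/10
= 89.30

89.30


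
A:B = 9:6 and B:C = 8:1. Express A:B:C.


Match B: multiply A:B by 8 → 72:48
Multiply B:C by 6 → 48:6
Combined: 72:48:6
GCD = 6
= 12:8:1

12:8:1


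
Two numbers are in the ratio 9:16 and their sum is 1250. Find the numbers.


Let A = 9k, B = 16k.
9k + 16k = 1250
25k = 1250 → k = 1250/25 = 50
A = 9×50 = 450, B = 16×50 = 800
= A = 450, B = 800

A = 450, B = 800


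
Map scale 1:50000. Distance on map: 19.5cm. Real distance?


Real distance = map distance × scale
= 19.5cm × 50000
= 975000 cm = 9750.0 m
= 9.750 km

9.750 km


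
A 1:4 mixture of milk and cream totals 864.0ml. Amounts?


Total parts = 1 + 4 = 5
milk: 864.0 × 1/5 = 172.8ml
cream: 864.0 × 4/5 = 691.2ml
= 172.8ml and 691.2ml

172.8ml and 691.2ml


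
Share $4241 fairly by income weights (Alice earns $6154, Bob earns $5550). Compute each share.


Total income = 6154 + 5550 = $11704
Alice: $4241 × 6154/11704 = $2229.93
Bob: $4241 × 5550/11704 = $2011.07
= Alice: $2229.93, Bob: $2011.07

Alice: $2229.93, Bob: $2011.07


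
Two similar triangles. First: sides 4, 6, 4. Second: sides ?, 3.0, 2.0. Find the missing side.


Scale factor = 3.0/6 = 0.5
Missing side = 4 × 0.5
= 2.0

2.0


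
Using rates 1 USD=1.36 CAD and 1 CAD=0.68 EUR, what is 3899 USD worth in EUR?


Step 1: 3899 USD × 1.36 = 5302.64 CAD
Step 2: 5302.64 CAD × 0.68 = 3605.80 EUR
Implied rate USD→EUR = 1.36 × 0.68 = 0.9248
= 3605.80 EUR

3605.80 EUR


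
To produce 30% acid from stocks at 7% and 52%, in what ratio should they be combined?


Let x parts of 7% mix with y parts of 52%.
7x + 52y = 30(x + y)
7x + 52y = 30x + 30y
x(7 - 30) = y(30 - 52)
x/y = (52 - 30)/(30 - 7) = 22/23
Simplify: 22:23
= 22:23

22:23


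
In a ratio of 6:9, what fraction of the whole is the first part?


Total parts = 6 + 9 = 15
First part: 6/15 = 2/5
= 2/5

2/5


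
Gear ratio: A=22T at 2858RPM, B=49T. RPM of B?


Gear ratio = 22:49 = 22:49
RPM_B = RPM_A × (teeth_A / teeth_B)
= 2858 × (22/49)
= 1283.2 RPM

1283.2 RPM


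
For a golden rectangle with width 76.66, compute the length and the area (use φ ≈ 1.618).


φ = (1 + √5) / 2 ≈ 1.618
Length = width × φ = 76.66 × 1.618 = 124.03588
≈ 124.04
Area = width × length = 76.66 × 124.03588 = 9508.5905608 ≈ 9508.59
= Length: 124.04, Area: 9508.59

Length: 124.04, Area: 9508.59


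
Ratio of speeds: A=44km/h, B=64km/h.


Ratio = 44:64
GCD = 4
Simplified = 11:16
Time ratio (same distance) = 16:11
Speed ratio = 11:16

11:16


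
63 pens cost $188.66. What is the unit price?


Unit rate = total / quantity
= 188.66 / 63
= $2.99 per unit

$2.99 per unit


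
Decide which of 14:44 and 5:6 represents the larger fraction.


14/44 = 0.3182
5/6 = 0.8333
0.3182 < 0.8333, so 14:44 is less
= 5:6

5:6


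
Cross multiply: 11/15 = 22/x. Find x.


Cross multiply: 11 × x = 15 × 22
11x = 330
x = 330 / 11
= 30.00

30.00


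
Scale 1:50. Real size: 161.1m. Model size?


Model size = real / scale
= 161.1 / 50
= 3.2220 m

3.2220 m


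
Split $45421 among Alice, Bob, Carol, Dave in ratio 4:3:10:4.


Total parts = 4 + 3 + 10 + 4 = 21
Alice: 45421 × 4/21 = 8651.62
Bob: 45421 × 3/21 = 6488.71
Carol: 45421 × 10/21 = 21629.05
Dave: 45421 × 4/21 = 8651.62
= Alice: $8651.62, Bob: $6488.71, Carol: $21629.05, Dave: $8651.62

Alice: $8651.62, Bob: $6488.71, Carol: $21629.05, Dave: $8651.62


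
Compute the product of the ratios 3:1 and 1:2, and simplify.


Compound ratio = (3×1) : (1×2)
= 3:2
GCD = 1
= 3:2

3:2


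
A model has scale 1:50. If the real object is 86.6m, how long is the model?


Model size = real / scale
= 86.6 / 50
= 1.7320 m

1.7320 m


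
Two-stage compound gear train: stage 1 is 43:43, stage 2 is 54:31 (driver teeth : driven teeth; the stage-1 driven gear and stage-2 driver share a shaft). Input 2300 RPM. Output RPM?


Stage 1: RPM_B = RPM_A × t_A/t_B = 2300 × 43/43 = 98900/43 = 2300.00
B and C share a shaft → RPM_C = RPM_B
Stage 2: RPM_D = RPM_C × t_C/t_D = RPM_A × (t_A×t_C)/(t_B×t_D)
Overall ratio = (43×54)/(43×31) = 2322/1333
RPM_D = 2300 × 2322/1333 = 5340600/1333
≈ 4006.45 RPM

4006.45 RPM


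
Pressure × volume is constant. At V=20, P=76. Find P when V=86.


Inverse proportion: x × y = constant
k = 20 × 76 = 1520
y₂ = k / 86 = 1520 / 86
= 17.67

17.67


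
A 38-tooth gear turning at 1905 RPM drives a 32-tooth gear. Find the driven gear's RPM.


Gear ratio = 38:32 = 19:16
RPM_B = RPM_A × (teeth_A / teeth_B)
= 1905 × (38/32)
= 2262.2 RPM

2262.2 RPM


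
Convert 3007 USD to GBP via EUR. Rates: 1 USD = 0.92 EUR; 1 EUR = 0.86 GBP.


Step 1: 3007 USD × 0.92 = 2766.44 EUR
Step 2: 2766.44 EUR × 0.86 = 2379.14 GBP
Implied rate USD→GBP = 0.92 × 0.86 = 0.7912
= 2379.14 GBP

2379.14 GBP


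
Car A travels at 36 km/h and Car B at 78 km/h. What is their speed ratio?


Ratio = 36:78
GCD = 6
Simplified = 6:13
Time ratio (same distance) = 13:6
Speed ratio = 6:13

6:13


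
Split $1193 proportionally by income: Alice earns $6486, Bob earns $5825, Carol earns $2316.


Total income = 6486 + 5825 + 2316 = $14627
Alice: $1193 × 6486/14627 = $529.01
Bob: $1193 × 5825/14627 = $475.10
Carol: $1193 × 2316/14627 = $188.90
= Alice: $529.01, Bob: $475.10, Carol: $188.90

Alice: $529.01, Bob: $475.10, Carol: $188.90


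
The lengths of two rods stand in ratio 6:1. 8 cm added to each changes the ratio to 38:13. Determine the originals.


Let A = 6k, B = 1k.
(6k + 8) / (1k + 8) = 38/13
Cross-multiply: 13(6k + 8) = 38(1k + 8)
78k + 104 = 38k + 304
78k - 38k = 304 - 104
40k = 200
k = 200/40 = 5
A = 6×5 = 30, B = 1×5 = 5
= A = 30, B = 5

A = 30, B = 5


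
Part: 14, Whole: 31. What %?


Percentage = (part / whole) × 100
= (14 / 31) × 100
≈ 45.16%

45.16%


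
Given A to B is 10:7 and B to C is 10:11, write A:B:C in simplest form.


Match B: multiply A:B by 10 → 100:70
Multiply B:C by 7 → 70:77
Combined: 100:70:77
GCD = 1
= 100:70:77

100:70:77


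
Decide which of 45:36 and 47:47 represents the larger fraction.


45/36 = 1.2500
47/47 = 1.0000
1.2500 > 1.0000, so 45:36 is greater
= 45:36

45:36


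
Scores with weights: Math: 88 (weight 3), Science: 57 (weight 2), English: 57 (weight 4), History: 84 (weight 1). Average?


Numerator = 88×3 + 57×2 + 57×4 + 84×1
= 264 + 114 + 228 + 84
= 690
Total weight = 10
Weighted avg = 690/10
= 69.00

69.00
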